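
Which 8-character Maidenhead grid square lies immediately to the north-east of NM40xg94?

NM50ag05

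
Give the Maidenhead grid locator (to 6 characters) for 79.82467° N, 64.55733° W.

Offset from 180°W / 90°S: lon 115.4427°, lat 169.8247°.
Field: lon ⌊115.4427/20⌋ = 5 → F; lat ⌊169.8247/10⌋ = 16 → Q.
Square: lon ⌊15.4427/2⌋ = 7; lat ⌊9.8247/1⌋ = 9.
Subsquare: lon ⌊1.4427/0.0833333⌋ = 17 → r; lat ⌊0.8247/0.0416667⌋ = 19 → t.

FQ79rt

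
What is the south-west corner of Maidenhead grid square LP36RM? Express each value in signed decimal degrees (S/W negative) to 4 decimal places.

Field L=11, P=15: +11·20° lon, +15·10° lat → SW at lon 40°, lat 60°.
Square 3, 6: +3·2° lon, +6·1° lat → SW at lon 46°, lat 66°.
Subsquare r=17, m=12: +17·0.0833333° lon, +12·0.0416667° lat → SW at lon 47.4167°, lat 66.5°.
latitude 66.5000, longitude 47.4167.

66.5000, 47.4167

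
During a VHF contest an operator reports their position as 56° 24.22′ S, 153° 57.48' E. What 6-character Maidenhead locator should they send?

QD63xo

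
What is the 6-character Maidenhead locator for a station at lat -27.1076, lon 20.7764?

KG02jv

Offset from 180°W / 90°S: lon 200.7764°, lat 62.8924°.
Field (20°×10°, letters A–R): lon ⌊200.7764/20⌋ = 10 → K; lat ⌊62.8924/10⌋ = 6 → G.
Square (2°×1°, digits 0–9): lon ⌊0.7764/2⌋ = 0; lat ⌊2.8924/1⌋ = 2.
Subsquare (5′×2.5′, letters a–x): lon ⌊0.7764/0.0833333⌋ = 9 → j; lat ⌊0.8924/0.0416667⌋ = 21 → v.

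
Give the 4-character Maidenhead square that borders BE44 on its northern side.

Latitude square 4; +1 → 5.
The longitude characters are unchanged.

BE45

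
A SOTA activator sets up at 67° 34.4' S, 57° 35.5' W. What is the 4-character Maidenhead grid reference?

GC12

Add 180° to longitude and 90° to latitude: 122.41, 22.43.
Field: 122.41/20 → 6 → G, 22.43/10 → 2 → C; chars GC.
Square: 2.41/2 → 1, 2.43/1 → 2; chars 12.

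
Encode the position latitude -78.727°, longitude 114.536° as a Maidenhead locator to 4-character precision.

Add 180° to longitude and 90° to latitude: 294.54, 11.27.
Field (20°×10°, letters A–R): lon ⌊294.54/20⌋ = 14 → O; lat ⌊11.27/10⌋ = 1 → B.
Square (2°×1°, digits 0–9): lon ⌊14.54/2⌋ = 7; lat ⌊1.27/1⌋ = 1.

OB71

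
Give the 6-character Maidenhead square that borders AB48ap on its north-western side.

AB38xq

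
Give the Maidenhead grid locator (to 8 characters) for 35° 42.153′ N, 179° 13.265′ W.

AM05jq38

Add 180° to longitude and 90° to latitude: 0.77892, 125.70255.
Field: 0.77892/20 → 0 → A, 125.70255/10 → 12 → M; chars AM.
Square: 0.77892/2 → 0, 5.70255/1 → 5; chars 05.
Subsquare: 0.77892/0.0833333 → 9 → j, 0.70255/0.0416667 → 16 → q; chars jq.
Extended square: 0.02892/0.00833333 → 3, 0.03588/0.00416667 → 8; chars 38.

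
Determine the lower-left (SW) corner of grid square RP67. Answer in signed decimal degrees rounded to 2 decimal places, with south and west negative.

67.00, 172.00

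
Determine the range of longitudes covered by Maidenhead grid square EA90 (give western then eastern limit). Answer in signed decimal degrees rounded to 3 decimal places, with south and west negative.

-82.000, -80.000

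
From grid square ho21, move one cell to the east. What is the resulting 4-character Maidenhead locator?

HO31

Longitude square 2; +1 → 3.
The latitude characters are unchanged.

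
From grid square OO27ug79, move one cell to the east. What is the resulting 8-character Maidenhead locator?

Longitude extended square 7; +1 → 8.
The latitude characters are unchanged.

OO27ug89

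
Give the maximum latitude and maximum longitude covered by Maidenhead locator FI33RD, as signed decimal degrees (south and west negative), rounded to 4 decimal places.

-6.8333, -72.5000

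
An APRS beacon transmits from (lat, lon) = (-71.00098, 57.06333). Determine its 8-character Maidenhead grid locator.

LB88mx79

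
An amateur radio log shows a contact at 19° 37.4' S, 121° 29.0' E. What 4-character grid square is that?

PH00

Add 180° to longitude and 90° to latitude: 301.48, 70.38.
Field (20°×10°, letters A–R): 301.48/20 → 15 → P, 70.38/10 → 7 → H; chars PH.
Square (2°×1°, digits 0–9): 1.48/2 → 0, 0.38/1 → 0; chars 00.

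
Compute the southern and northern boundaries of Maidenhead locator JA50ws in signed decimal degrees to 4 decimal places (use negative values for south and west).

Field J=9, A=0: +9·20° lon, +0·10° lat → SW at lon 0°, lat -90°.
Square 5, 0: +5·2° lon, +0·1° lat → SW at lon 10°, lat -90°.
Subsquare w=22, s=18: +22·0.0833333° lon, +18·0.0416667° lat → SW at lon 11.8333°, lat -89.25°.
Cell spans 0.0833333° lon × 0.0416667° lat.
south -89.2500, north -89.2083.

-89.2500, -89.2083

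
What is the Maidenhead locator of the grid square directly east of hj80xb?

HJ90ab

Longitude subsquare x = 23; +1 → 24, wraps to 0 = a, carry into square.
Longitude square 8; +1 → 9.
The latitude characters are unchanged.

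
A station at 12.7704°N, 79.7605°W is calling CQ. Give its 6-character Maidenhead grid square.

FK02cs

Add 180° to longitude and 90° to latitude: 100.2395, 102.7704.
Field (20°×10°, letters A–R): lon ⌊100.2395/20⌋ = 5 → F; lat ⌊102.7704/10⌋ = 10 → K.
Square (2°×1°, digits 0–9): lon ⌊0.2395/2⌋ = 0; lat ⌊2.7704/1⌋ = 2.
Subsquare (5′×2.5′, letters a–x): lon ⌊0.2395/0.0833333⌋ = 2 → c; lat ⌊0.7704/0.0416667⌋ = 18 → s.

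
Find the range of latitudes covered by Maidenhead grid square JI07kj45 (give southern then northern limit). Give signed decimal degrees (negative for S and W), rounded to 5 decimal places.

-2.60417, -2.60000

Field J=9, I=8: +9·20° lon, +8·10° lat → SW at lon 0°, lat -10°.
Square 0, 7: +0·2° lon, +7·1° lat → SW at lon 0°, lat -3°.
Subsquare k=10, j=9: +10·0.0833333° lon, +9·0.0416667° lat → SW at lon 0.833333°, lat -2.625°.
Extended square 4, 5: +4·0.00833333° lon, +5·0.00416667° lat → SW at lon 0.866667°, lat -2.60417°.
Cell spans 0.00833333° lon × 0.00416667° lat.
south -2.60417, north -2.60000.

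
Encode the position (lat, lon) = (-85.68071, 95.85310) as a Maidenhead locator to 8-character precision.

Shift to the Maidenhead origin (180°W, 90°S): lon 275.85310, lat 4.31929.
Field: lon ⌊275.85310/20⌋ = 13 → N; lat ⌊4.31929/10⌋ = 0 → A.
Square: lon ⌊15.85310/2⌋ = 7; lat ⌊4.31929/1⌋ = 4.
Subsquare: lon ⌊1.85310/0.0833333⌋ = 22 → w; lat ⌊0.31929/0.0416667⌋ = 7 → h.
Extended square: lon ⌊0.01977/0.00833333⌋ = 2; lat ⌊0.02762/0.00416667⌋ = 6.

NA74wh26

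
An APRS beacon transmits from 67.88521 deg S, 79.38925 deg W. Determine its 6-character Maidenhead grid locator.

FC02hc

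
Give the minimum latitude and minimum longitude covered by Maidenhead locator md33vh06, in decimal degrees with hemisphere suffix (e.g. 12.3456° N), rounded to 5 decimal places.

Field M=12, D=3: +12·20° lon, +3·10° lat → SW at lon 60°, lat -60°.
Square 3, 3: +3·2° lon, +3·1° lat → SW at lon 66°, lat -57°.
Subsquare v=21, h=7: +21·0.0833333° lon, +7·0.0416667° lat → SW at lon 67.75°, lat -56.7083°.
Extended square 0, 6: +0·0.00833333° lon, +6·0.00416667° lat → SW at lon 67.75°, lat -56.6833°.
latitude 56.68333° S, longitude 67.75000° E.

56.68333° S, 67.75000° E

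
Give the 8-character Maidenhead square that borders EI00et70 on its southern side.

EI00es79

Latitude extended square 0; −1 → -1, wraps to 9, carry into subsquare.
Latitude subsquare t = 19; −1 → 18 = s.
The longitude characters are unchanged.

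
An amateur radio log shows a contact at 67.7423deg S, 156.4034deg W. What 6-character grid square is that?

Add 180° to longitude and 90° to latitude: 23.5966, 22.2577.
Field: 23.5966/20 → 1 → B, 22.2577/10 → 2 → C; chars BC.
Square: 3.5966/2 → 1, 2.2577/1 → 2; chars 12.
Subsquare: 1.5966/0.0833333 → 19 → t, 0.2577/0.0416667 → 6 → g; chars tg.

BC12tg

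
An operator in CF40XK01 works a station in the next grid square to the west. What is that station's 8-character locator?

CF40wk91

Longitude extended square 0; −1 → -1, wraps to 9, carry into subsquare.
Longitude subsquare x = 23; −1 → 22 = w.
The latitude characters are unchanged.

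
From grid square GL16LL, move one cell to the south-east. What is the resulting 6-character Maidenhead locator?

GL16mk

Longitude subsquare l = 11; +1 → 12 = m.
Latitude subsquare l = 11; −1 → 10 = k.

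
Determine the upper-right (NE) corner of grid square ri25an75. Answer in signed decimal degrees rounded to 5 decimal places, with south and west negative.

-4.43333, 164.06667

Field R=17, I=8: +17·20° lon, +8·10° lat → SW at lon 160°, lat -10°.
Square 2, 5: +2·2° lon, +5·1° lat → SW at lon 164°, lat -5°.
Subsquare a=0, n=13: +0·0.0833333° lon, +13·0.0416667° lat → SW at lon 164°, lat -4.45833°.
Extended square 7, 5: +7·0.00833333° lon, +5·0.00416667° lat → SW at lon 164.058°, lat -4.4375°.
Cell spans 0.00833333° lon × 0.00416667° lat. NE corner is SW corner plus one full cell.
latitude -4.43333, longitude 164.06667.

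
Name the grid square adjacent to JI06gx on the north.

JI07ga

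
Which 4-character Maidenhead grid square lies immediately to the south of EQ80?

EP89

Latitude square 0; −1 → -1, wraps to 9, carry into field.
Latitude field Q = 16; −1 → 15 = P.
The longitude characters are unchanged.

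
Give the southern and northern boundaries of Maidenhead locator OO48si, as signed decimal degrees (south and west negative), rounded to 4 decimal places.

Field O=14, O=14: +14·20° lon, +14·10° lat → SW at lon 100°, lat 50°.
Square 4, 8: +4·2° lon, +8·1° lat → SW at lon 108°, lat 58°.
Subsquare s=18, i=8: +18·0.0833333° lon, +8·0.0416667° lat → SW at lon 109.5°, lat 58.3333°.
Cell spans 0.0833333° lon × 0.0416667° lat.
south 58.3333, north 58.3750.

58.3333, 58.3750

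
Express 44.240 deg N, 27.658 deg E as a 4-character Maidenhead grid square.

Add 180° to longitude and 90° to latitude: 207.66, 134.24.
Field: 207.66/20 → 10 → K, 134.24/10 → 13 → N; chars KN.
Square: 7.66/2 → 3, 4.24/1 → 4; chars 34.

KN34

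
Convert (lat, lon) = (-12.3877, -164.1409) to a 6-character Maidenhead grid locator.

Add 180° to longitude and 90° to latitude: 15.8591, 77.6123.
Field: lon ⌊15.8591/20⌋ = 0 → A; lat ⌊77.6123/10⌋ = 7 → H.
Square: lon ⌊15.8591/2⌋ = 7; lat ⌊7.6123/1⌋ = 7.
Subsquare: lon ⌊1.8591/0.0833333⌋ = 22 → w; lat ⌊0.6123/0.0416667⌋ = 14 → o.

AH77wo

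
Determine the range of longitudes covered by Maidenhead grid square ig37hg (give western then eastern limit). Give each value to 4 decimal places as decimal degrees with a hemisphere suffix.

13.4167° W, 13.3333° W

Field I=8, G=6: +8·20° lon, +6·10° lat → SW at lon -20°, lat -30°.
Square 3, 7: +3·2° lon, +7·1° lat → SW at lon -14°, lat -23°.
Subsquare h=7, g=6: +7·0.0833333° lon, +6·0.0416667° lat → SW at lon -13.4167°, lat -22.75°.
Cell spans 0.0833333° lon × 0.0416667° lat.
west 13.4167° W, east 13.3333° W.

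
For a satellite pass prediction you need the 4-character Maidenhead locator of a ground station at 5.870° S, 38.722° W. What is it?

HI04

Shift to the Maidenhead origin (180°W, 90°S): lon 141.28, lat 84.13.
Field: 141.28/20 → 7 → H, 84.13/10 → 8 → I; chars HI.
Square: 1.28/2 → 0, 4.13/1 → 4; chars 04.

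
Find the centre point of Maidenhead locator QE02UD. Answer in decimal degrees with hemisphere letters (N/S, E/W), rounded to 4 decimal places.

Field Q=16, E=4: +16·20° lon, +4·10° lat → SW at lon 140°, lat -50°.
Square 0, 2: +0·2° lon, +2·1° lat → SW at lon 140°, lat -48°.
Subsquare u=20, d=3: +20·0.0833333° lon, +3·0.0416667° lat → SW at lon 141.667°, lat -47.875°.
Cell spans 0.0833333° lon × 0.0416667° lat. Centre is SW corner plus half of each.
latitude 47.8542° S, longitude 141.7083° E.

47.8542° S, 141.7083° E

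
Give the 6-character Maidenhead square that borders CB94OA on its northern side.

CB94ob

Latitude subsquare a = 0; +1 → 1 = b.
The longitude characters are unchanged.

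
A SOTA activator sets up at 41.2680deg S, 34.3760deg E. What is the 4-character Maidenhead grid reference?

KE78

Shift to the Maidenhead origin (180°W, 90°S): lon 214.38, lat 48.73.
Field: lon ⌊214.38/20⌋ = 10 → K; lat ⌊48.73/10⌋ = 4 → E.
Square: lon ⌊14.38/2⌋ = 7; lat ⌊8.73/1⌋ = 8.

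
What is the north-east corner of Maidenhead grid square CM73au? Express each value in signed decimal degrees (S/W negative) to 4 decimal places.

33.8750, -125.9167

Field C=2, M=12: +2·20° lon, +12·10° lat → SW at lon -140°, lat 30°.
Square 7, 3: +7·2° lon, +3·1° lat → SW at lon -126°, lat 33°.
Subsquare a=0, u=20: +0·0.0833333° lon, +20·0.0416667° lat → SW at lon -126°, lat 33.8333°.
Cell spans 0.0833333° lon × 0.0416667° lat. NE corner is SW corner plus one full cell.
latitude 33.8750, longitude -125.9167.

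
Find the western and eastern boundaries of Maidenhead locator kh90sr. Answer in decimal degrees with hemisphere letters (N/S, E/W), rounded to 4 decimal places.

Field K=10, H=7: +10·20° lon, +7·10° lat → SW at lon 20°, lat -20°.
Square 9, 0: +9·2° lon, +0·1° lat → SW at lon 38°, lat -20°.
Subsquare s=18, r=17: +18·0.0833333° lon, +17·0.0416667° lat → SW at lon 39.5°, lat -19.2917°.
Cell spans 0.0833333° lon × 0.0416667° lat.
west 39.5000° E, east 39.5833° E.

39.5000° E, 39.5833° E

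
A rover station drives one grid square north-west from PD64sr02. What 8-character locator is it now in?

PD64rr93

Longitude extended square 0; −1 → -1, wraps to 9, carry into subsquare.
Longitude subsquare s = 18; −1 → 17 = r.
Latitude extended square 2; +1 → 3.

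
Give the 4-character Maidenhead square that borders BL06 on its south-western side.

Longitude square 0; −1 → -1, wraps to 9, carry into field.
Longitude field B = 1; −1 → 0 = A.
Latitude square 6; −1 → 5.

AL95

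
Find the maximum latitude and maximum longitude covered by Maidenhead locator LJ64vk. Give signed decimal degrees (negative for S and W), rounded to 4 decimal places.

4.4583, 53.8333

Field L=11, J=9: +11·20° lon, +9·10° lat → SW at lon 40°, lat 0°.
Square 6, 4: +6·2° lon, +4·1° lat → SW at lon 52°, lat 4°.
Subsquare v=21, k=10: +21·0.0833333° lon, +10·0.0416667° lat → SW at lon 53.75°, lat 4.41667°.
Cell spans 0.0833333° lon × 0.0416667° lat. NE corner is SW corner plus one full cell.
latitude 4.4583, longitude 53.8333.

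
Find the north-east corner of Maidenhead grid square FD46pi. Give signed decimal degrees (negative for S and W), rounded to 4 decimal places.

Field F=5, D=3: +5·20° lon, +3·10° lat → SW at lon -80°, lat -60°.
Square 4, 6: +4·2° lon, +6·1° lat → SW at lon -72°, lat -54°.
Subsquare p=15, i=8: +15·0.0833333° lon, +8·0.0416667° lat → SW at lon -70.75°, lat -53.6667°.
Cell spans 0.0833333° lon × 0.0416667° lat. NE corner is SW corner plus one full cell.
latitude -53.6250, longitude -70.6667.

-53.6250, -70.6667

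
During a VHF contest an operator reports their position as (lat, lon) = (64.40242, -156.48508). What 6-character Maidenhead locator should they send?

BP14sj

Shift to the Maidenhead origin (180°W, 90°S): lon 23.5149, lat 154.4024.
Field (20°×10°, letters A–R): 23.5149/20 → 1 → B, 154.4024/10 → 15 → P; chars BP.
Square (2°×1°, digits 0–9): 3.5149/2 → 1, 4.4024/1 → 4; chars 14.
Subsquare (5′×2.5′, letters a–x): 1.5149/0.0833333 → 18 → s, 0.4024/0.0416667 → 9 → j; chars sj.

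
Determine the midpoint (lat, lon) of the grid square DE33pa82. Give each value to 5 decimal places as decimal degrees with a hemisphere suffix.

Field D=3, E=4: +3·20° lon, +4·10° lat → SW at lon -120°, lat -50°.
Square 3, 3: +3·2° lon, +3·1° lat → SW at lon -114°, lat -47°.
Subsquare p=15, a=0: +15·0.0833333° lon, +0·0.0416667° lat → SW at lon -112.75°, lat -47°.
Extended square 8, 2: +8·0.00833333° lon, +2·0.00416667° lat → SW at lon -112.683°, lat -46.9917°.
Cell spans 0.00833333° lon × 0.00416667° lat. Centre is SW corner plus half of each.
latitude 46.98958° S, longitude 112.67917° W.

46.98958° S, 112.67917° W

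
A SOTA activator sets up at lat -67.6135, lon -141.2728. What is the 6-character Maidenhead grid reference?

BC92ij

Add 180° to longitude and 90° to latitude: 38.7272, 22.3865.
Field (20°×10°, letters A–R): 38.7272/20 → 1 → B, 22.3865/10 → 2 → C; chars BC.
Square (2°×1°, digits 0–9): 18.7272/2 → 9, 2.3865/1 → 2; chars 92.
Subsquare (5′×2.5′, letters a–x): 0.7272/0.0833333 → 8 → i, 0.3865/0.0416667 → 9 → j; chars ij.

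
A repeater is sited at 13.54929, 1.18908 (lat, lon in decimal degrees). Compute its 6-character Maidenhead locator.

Offset from 180°W / 90°S: lon 181.1891°, lat 103.5493°.
Field (20°×10°, letters A–R): lon ⌊181.1891/20⌋ = 9 → J; lat ⌊103.5493/10⌋ = 10 → K.
Square (2°×1°, digits 0–9): lon ⌊1.1891/2⌋ = 0; lat ⌊3.5493/1⌋ = 3.
Subsquare (5′×2.5′, letters a–x): lon ⌊1.1891/0.0833333⌋ = 14 → o; lat ⌊0.5493/0.0416667⌋ = 13 → n.

JK03on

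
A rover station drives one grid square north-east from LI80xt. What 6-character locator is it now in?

Longitude subsquare x = 23; +1 → 24, wraps to 0 = a, carry into square.
Longitude square 8; +1 → 9.
Latitude subsquare t = 19; +1 → 20 = u.

LI90au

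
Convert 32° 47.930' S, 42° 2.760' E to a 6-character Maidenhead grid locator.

Shift to the Maidenhead origin (180°W, 90°S): lon 222.0460, lat 57.2012.
Field: lon ⌊222.0460/20⌋ = 11 → L; lat ⌊57.2012/10⌋ = 5 → F.
Square: lon ⌊2.0460/2⌋ = 1; lat ⌊7.2012/1⌋ = 7.
Subsquare: lon ⌊0.0460/0.0833333⌋ = 0 → a; lat ⌊0.2012/0.0416667⌋ = 4 → e.

LF17ae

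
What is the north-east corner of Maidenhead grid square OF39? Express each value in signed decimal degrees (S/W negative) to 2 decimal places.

-30.00, 108.00

Field O=14, F=5: +14·20° lon, +5·10° lat → SW at lon 100°, lat -40°.
Square 3, 9: +3·2° lon, +9·1° lat → SW at lon 106°, lat -31°.
Cell spans 2° lon × 1° lat. NE corner is SW corner plus one full cell.
latitude -30.00, longitude 108.00.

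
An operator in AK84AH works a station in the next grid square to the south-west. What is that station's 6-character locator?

AK74xg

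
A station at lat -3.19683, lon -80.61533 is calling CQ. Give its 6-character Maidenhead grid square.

EI96qt

Offset from 180°W / 90°S: lon 99.3847°, lat 86.8032°.
Field: 99.3847/20 → 4 → E, 86.8032/10 → 8 → I; chars EI.
Square: 19.3847/2 → 9, 6.8032/1 → 6; chars 96.
Subsquare: 1.3847/0.0833333 → 16 → q, 0.8032/0.0416667 → 19 → t; chars qt.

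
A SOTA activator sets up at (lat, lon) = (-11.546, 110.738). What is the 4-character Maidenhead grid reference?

OH58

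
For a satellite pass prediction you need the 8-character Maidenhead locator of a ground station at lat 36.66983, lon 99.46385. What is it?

NM96rq50

Shift to the Maidenhead origin (180°W, 90°S): lon 279.46385, lat 126.66983.
Field (20°×10°, letters A–R): lon ⌊279.46385/20⌋ = 13 → N; lat ⌊126.66983/10⌋ = 12 → M.
Square (2°×1°, digits 0–9): lon ⌊19.46385/2⌋ = 9; lat ⌊6.66983/1⌋ = 6.
Subsquare (5′×2.5′, letters a–x): lon ⌊1.46385/0.0833333⌋ = 17 → r; lat ⌊0.66983/0.0416667⌋ = 16 → q.
Extended square (30″×15″, digits 0–9): lon ⌊0.04718/0.00833333⌋ = 5; lat ⌊0.00316/0.00416667⌋ = 0.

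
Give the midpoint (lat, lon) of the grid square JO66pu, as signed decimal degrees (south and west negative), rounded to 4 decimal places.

Field J=9, O=14: +9·20° lon, +14·10° lat → SW at lon 0°, lat 50°.
Square 6, 6: +6·2° lon, +6·1° lat → SW at lon 12°, lat 56°.
Subsquare p=15, u=20: +15·0.0833333° lon, +20·0.0416667° lat → SW at lon 13.25°, lat 56.8333°.
Cell spans 0.0833333° lon × 0.0416667° lat. Centre is SW corner plus half of each.
latitude 56.8542, longitude 13.2917.

56.8542, 13.2917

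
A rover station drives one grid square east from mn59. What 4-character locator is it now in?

MN69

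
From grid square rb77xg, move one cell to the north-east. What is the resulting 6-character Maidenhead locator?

RB87ah

Longitude subsquare x = 23; +1 → 24, wraps to 0 = a, carry into square.
Longitude square 7; +1 → 8.
Latitude subsquare g = 6; +1 → 7 = h.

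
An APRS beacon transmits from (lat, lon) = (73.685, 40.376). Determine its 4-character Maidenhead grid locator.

LQ03

Shift to the Maidenhead origin (180°W, 90°S): lon 220.38, lat 163.69.
Field (20°×10°, letters A–R): lon ⌊220.38/20⌋ = 11 → L; lat ⌊163.69/10⌋ = 16 → Q.
Square (2°×1°, digits 0–9): lon ⌊0.38/2⌋ = 0; lat ⌊3.69/1⌋ = 3.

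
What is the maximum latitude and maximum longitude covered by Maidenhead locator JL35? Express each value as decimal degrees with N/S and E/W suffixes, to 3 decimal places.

26.000° N, 8.000° E

Field J=9, L=11: +9·20° lon, +11·10° lat → SW at lon 0°, lat 20°.
Square 3, 5: +3·2° lon, +5·1° lat → SW at lon 6°, lat 25°.
Cell spans 2° lon × 1° lat. NE corner is SW corner plus one full cell.
latitude 26.000° N, longitude 8.000° E.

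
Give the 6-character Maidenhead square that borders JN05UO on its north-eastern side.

Longitude subsquare u = 20; +1 → 21 = v.
Latitude subsquare o = 14; +1 → 15 = p.

JN05vp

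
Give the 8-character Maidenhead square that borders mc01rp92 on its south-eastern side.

Longitude extended square 9; +1 → 10, wraps to 0, carry into subsquare.
Longitude subsquare r = 17; +1 → 18 = s.
Latitude extended square 2; −1 → 1.

MC01sp01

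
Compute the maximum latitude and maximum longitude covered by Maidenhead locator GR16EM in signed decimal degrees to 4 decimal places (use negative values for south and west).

86.5417, -57.5833

Field G=6, R=17: +6·20° lon, +17·10° lat → SW at lon -60°, lat 80°.
Square 1, 6: +1·2° lon, +6·1° lat → SW at lon -58°, lat 86°.
Subsquare e=4, m=12: +4·0.0833333° lon, +12·0.0416667° lat → SW at lon -57.6667°, lat 86.5°.
Cell spans 0.0833333° lon × 0.0416667° lat. NE corner is SW corner plus one full cell.
latitude 86.5417, longitude -57.5833.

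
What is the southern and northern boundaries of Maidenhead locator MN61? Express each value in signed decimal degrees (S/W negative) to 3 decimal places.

Field M=12, N=13: +12·20° lon, +13·10° lat → SW at lon 60°, lat 40°.
Square 6, 1: +6·2° lon, +1·1° lat → SW at lon 72°, lat 41°.
Cell spans 2° lon × 1° lat.
south 41.000, north 42.000.

41.000, 42.000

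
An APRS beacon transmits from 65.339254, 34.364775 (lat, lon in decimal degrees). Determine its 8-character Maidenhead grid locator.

KP75ei31

Offset from 180°W / 90°S: lon 214.36478°, lat 155.33925°.
Field: lon ⌊214.36478/20⌋ = 10 → K; lat ⌊155.33925/10⌋ = 15 → P.
Square: lon ⌊14.36478/2⌋ = 7; lat ⌊5.33925/1⌋ = 5.
Subsquare: lon ⌊0.36478/0.0833333⌋ = 4 → e; lat ⌊0.33925/0.0416667⌋ = 8 → i.
Extended square: lon ⌊0.03144/0.00833333⌋ = 3; lat ⌊0.00592/0.00416667⌋ = 1.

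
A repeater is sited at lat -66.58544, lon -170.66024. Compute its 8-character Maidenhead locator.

AC43qj09

Shift to the Maidenhead origin (180°W, 90°S): lon 9.33976, lat 23.41456.
Field (20°×10°, letters A–R): 9.33976/20 → 0 → A, 23.41456/10 → 2 → C; chars AC.
Square (2°×1°, digits 0–9): 9.33976/2 → 4, 3.41456/1 → 3; chars 43.
Subsquare (5′×2.5′, letters a–x): 1.33976/0.0833333 → 16 → q, 0.41456/0.0416667 → 9 → j; chars qj.
Extended square (30″×15″, digits 0–9): 0.00643/0.00833333 → 0, 0.03956/0.00416667 → 9; chars 09.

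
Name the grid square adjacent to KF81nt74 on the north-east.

Longitude extended square 7; +1 → 8.
Latitude extended square 4; +1 → 5.

KF81nt85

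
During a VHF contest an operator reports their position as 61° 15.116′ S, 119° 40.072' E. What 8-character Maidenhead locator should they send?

OC98ur09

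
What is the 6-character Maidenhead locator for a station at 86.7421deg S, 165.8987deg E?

Offset from 180°W / 90°S: lon 345.8987°, lat 3.2579°.
Field (20°×10°, letters A–R): 345.8987/20 → 17 → R, 3.2579/10 → 0 → A; chars RA.
Square (2°×1°, digits 0–9): 5.8987/2 → 2, 3.2579/1 → 3; chars 23.
Subsquare (5′×2.5′, letters a–x): 1.8987/0.0833333 → 22 → w, 0.2579/0.0416667 → 6 → g; chars wg.

RA23wg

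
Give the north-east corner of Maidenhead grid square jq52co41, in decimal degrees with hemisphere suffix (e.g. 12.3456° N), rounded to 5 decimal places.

72.59167° N, 10.20833° E

Field J=9, Q=16: +9·20° lon, +16·10° lat → SW at lon 0°, lat 70°.
Square 5, 2: +5·2° lon, +2·1° lat → SW at lon 10°, lat 72°.
Subsquare c=2, o=14: +2·0.0833333° lon, +14·0.0416667° lat → SW at lon 10.1667°, lat 72.5833°.
Extended square 4, 1: +4·0.00833333° lon, +1·0.00416667° lat → SW at lon 10.2°, lat 72.5875°.
Cell spans 0.00833333° lon × 0.00416667° lat. NE corner is SW corner plus one full cell.
latitude 72.59167° N, longitude 10.20833° E.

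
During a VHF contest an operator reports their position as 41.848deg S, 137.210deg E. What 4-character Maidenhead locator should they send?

Offset from 180°W / 90°S: lon 317.21°, lat 48.15°.
Field (20°×10°, letters A–R): lon ⌊317.21/20⌋ = 15 → P; lat ⌊48.15/10⌋ = 4 → E.
Square (2°×1°, digits 0–9): lon ⌊17.21/2⌋ = 8; lat ⌊8.15/1⌋ = 8.

PE88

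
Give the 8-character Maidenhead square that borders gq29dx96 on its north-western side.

Longitude extended square 9; −1 → 8.
Latitude extended square 6; +1 → 7.

GQ29dx87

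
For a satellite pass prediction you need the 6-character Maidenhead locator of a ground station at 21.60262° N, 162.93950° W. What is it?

Shift to the Maidenhead origin (180°W, 90°S): lon 17.0605, lat 111.6026.
Field: lon ⌊17.0605/20⌋ = 0 → A; lat ⌊111.6026/10⌋ = 11 → L.
Square: lon ⌊17.0605/2⌋ = 8; lat ⌊1.6026/1⌋ = 1.
Subsquare: lon ⌊1.0605/0.0833333⌋ = 12 → m; lat ⌊0.6026/0.0416667⌋ = 14 → o.

AL81mo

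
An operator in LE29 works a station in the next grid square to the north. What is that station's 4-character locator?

LF20

Latitude square 9; +1 → 10, wraps to 0, carry into field.
Latitude field E = 4; +1 → 5 = F.
The longitude characters are unchanged.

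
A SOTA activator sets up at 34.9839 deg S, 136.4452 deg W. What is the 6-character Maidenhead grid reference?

Add 180° to longitude and 90° to latitude: 43.5548, 55.0161.
Field: lon ⌊43.5548/20⌋ = 2 → C; lat ⌊55.0161/10⌋ = 5 → F.
Square: lon ⌊3.5548/2⌋ = 1; lat ⌊5.0161/1⌋ = 5.
Subsquare: lon ⌊1.5548/0.0833333⌋ = 18 → s; lat ⌊0.0161/0.0416667⌋ = 0 → a.

CF15sa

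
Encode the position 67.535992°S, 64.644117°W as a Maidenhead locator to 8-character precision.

Offset from 180°W / 90°S: lon 115.35588°, lat 22.46401°.
Field (20°×10°, letters A–R): 115.35588/20 → 5 → F, 22.46401/10 → 2 → C; chars FC.
Square (2°×1°, digits 0–9): 15.35588/2 → 7, 2.46401/1 → 2; chars 72.
Subsquare (5′×2.5′, letters a–x): 1.35588/0.0833333 → 16 → q, 0.46401/0.0416667 → 11 → l; chars ql.
Extended square (30″×15″, digits 0–9): 0.02255/0.00833333 → 2, 0.00567/0.00416667 → 1; chars 21.

FC72ql21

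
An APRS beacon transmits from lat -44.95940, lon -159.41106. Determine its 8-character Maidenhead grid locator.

BE05ha09

Add 180° to longitude and 90° to latitude: 20.58894, 45.04060.
Field: 20.58894/20 → 1 → B, 45.04060/10 → 4 → E; chars BE.
Square: 0.58894/2 → 0, 5.04060/1 → 5; chars 05.
Subsquare: 0.58894/0.0833333 → 7 → h, 0.04060/0.0416667 → 0 → a; chars ha.
Extended square: 0.00561/0.00833333 → 0, 0.04060/0.00416667 → 9; chars 09.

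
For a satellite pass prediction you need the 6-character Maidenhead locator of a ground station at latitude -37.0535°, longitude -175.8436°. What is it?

Offset from 180°W / 90°S: lon 4.1564°, lat 52.9465°.
Field: 4.1564/20 → 0 → A, 52.9465/10 → 5 → F; chars AF.
Square: 4.1564/2 → 2, 2.9465/1 → 2; chars 22.
Subsquare: 0.1564/0.0833333 → 1 → b, 0.9465/0.0416667 → 22 → w; chars bw.

AF22bw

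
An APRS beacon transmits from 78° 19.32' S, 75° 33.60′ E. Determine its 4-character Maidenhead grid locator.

MB71

Offset from 180°W / 90°S: lon 255.56°, lat 11.68°.
Field: 255.56/20 → 12 → M, 11.68/10 → 1 → B; chars MB.
Square: 15.56/2 → 7, 1.68/1 → 1; chars 71.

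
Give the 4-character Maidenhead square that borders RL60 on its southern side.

RK69

Latitude square 0; −1 → -1, wraps to 9, carry into field.
Latitude field L = 11; −1 → 10 = K.
The longitude characters are unchanged.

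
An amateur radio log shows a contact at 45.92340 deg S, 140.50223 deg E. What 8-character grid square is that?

Add 180° to longitude and 90° to latitude: 320.50223, 44.07660.
Field (20°×10°, letters A–R): 320.50223/20 → 16 → Q, 44.07660/10 → 4 → E; chars QE.
Square (2°×1°, digits 0–9): 0.50223/2 → 0, 4.07660/1 → 4; chars 04.
Subsquare (5′×2.5′, letters a–x): 0.50223/0.0833333 → 6 → g, 0.07660/0.0416667 → 1 → b; chars gb.
Extended square (30″×15″, digits 0–9): 0.00223/0.00833333 → 0, 0.03493/0.00416667 → 8; chars 08.

QE04gb08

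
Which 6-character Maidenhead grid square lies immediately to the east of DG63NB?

DG63ob

Longitude subsquare n = 13; +1 → 14 = o.
The latitude characters are unchanged.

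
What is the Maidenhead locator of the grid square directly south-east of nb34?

NB43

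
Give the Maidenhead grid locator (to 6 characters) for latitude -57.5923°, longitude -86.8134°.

Offset from 180°W / 90°S: lon 93.1866°, lat 32.4077°.
Field: lon ⌊93.1866/20⌋ = 4 → E; lat ⌊32.4077/10⌋ = 3 → D.
Square: lon ⌊13.1866/2⌋ = 6; lat ⌊2.4077/1⌋ = 2.
Subsquare: lon ⌊1.1866/0.0833333⌋ = 14 → o; lat ⌊0.4077/0.0416667⌋ = 9 → j.

ED62oj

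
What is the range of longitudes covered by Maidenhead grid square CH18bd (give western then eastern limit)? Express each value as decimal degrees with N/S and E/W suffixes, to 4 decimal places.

Field C=2, H=7: +2·20° lon, +7·10° lat → SW at lon -140°, lat -20°.
Square 1, 8: +1·2° lon, +8·1° lat → SW at lon -138°, lat -12°.
Subsquare b=1, d=3: +1·0.0833333° lon, +3·0.0416667° lat → SW at lon -137.917°, lat -11.875°.
Cell spans 0.0833333° lon × 0.0416667° lat.
west 137.9167° W, east 137.8333° W.

137.9167° W, 137.8333° W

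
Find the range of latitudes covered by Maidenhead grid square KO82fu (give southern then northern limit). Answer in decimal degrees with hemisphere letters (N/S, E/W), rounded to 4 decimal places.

52.8333° N, 52.8750° N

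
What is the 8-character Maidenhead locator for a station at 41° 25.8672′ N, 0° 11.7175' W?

IN91vk63

Add 180° to longitude and 90° to latitude: 179.80471, 131.43112.
Field (20°×10°, letters A–R): lon ⌊179.80471/20⌋ = 8 → I; lat ⌊131.43112/10⌋ = 13 → N.
Square (2°×1°, digits 0–9): lon ⌊19.80471/2⌋ = 9; lat ⌊1.43112/1⌋ = 1.
Subsquare (5′×2.5′, letters a–x): lon ⌊1.80471/0.0833333⌋ = 21 → v; lat ⌊0.43112/0.0416667⌋ = 10 → k.
Extended square (30″×15″, digits 0–9): lon ⌊0.05471/0.00833333⌋ = 6; lat ⌊0.01445/0.00416667⌋ = 3.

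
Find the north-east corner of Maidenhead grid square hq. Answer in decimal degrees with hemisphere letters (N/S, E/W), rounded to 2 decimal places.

80.00° N, 20.00° W

Field H=7, Q=16: +7·20° lon, +16·10° lat → SW at lon -40°, lat 70°.
Cell spans 20° lon × 10° lat. NE corner is SW corner plus one full cell.
latitude 80.00° N, longitude 20.00° W.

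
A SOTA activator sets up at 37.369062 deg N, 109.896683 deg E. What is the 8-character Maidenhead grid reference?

OM47wi78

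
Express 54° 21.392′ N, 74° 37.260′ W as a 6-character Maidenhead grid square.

FO24qi

Shift to the Maidenhead origin (180°W, 90°S): lon 105.3790, lat 144.3565.
Field: 105.3790/20 → 5 → F, 144.3565/10 → 14 → O; chars FO.
Square: 5.3790/2 → 2, 4.3565/1 → 4; chars 24.
Subsquare: 1.3790/0.0833333 → 16 → q, 0.3565/0.0416667 → 8 → i; chars qi.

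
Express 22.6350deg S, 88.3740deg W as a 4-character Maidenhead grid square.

EG57

Offset from 180°W / 90°S: lon 91.63°, lat 67.36°.
Field: 91.63/20 → 4 → E, 67.36/10 → 6 → G; chars EG.
Square: 11.63/2 → 5, 7.36/1 → 7; chars 57.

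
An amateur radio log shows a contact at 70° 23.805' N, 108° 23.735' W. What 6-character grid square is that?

Shift to the Maidenhead origin (180°W, 90°S): lon 71.6044, lat 160.3967.
Field: lon ⌊71.6044/20⌋ = 3 → D; lat ⌊160.3967/10⌋ = 16 → Q.
Square: lon ⌊11.6044/2⌋ = 5; lat ⌊0.3967/1⌋ = 0.
Subsquare: lon ⌊1.6044/0.0833333⌋ = 19 → t; lat ⌊0.3967/0.0416667⌋ = 9 → j.

DQ50tj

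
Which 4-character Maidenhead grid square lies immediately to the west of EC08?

Longitude square 0; −1 → -1, wraps to 9, carry into field.
Longitude field E = 4; −1 → 3 = D.
The latitude characters are unchanged.

DC98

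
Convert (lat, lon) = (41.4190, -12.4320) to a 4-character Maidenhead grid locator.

Add 180° to longitude and 90° to latitude: 167.57, 131.42.
Field: 167.57/20 → 8 → I, 131.42/10 → 13 → N; chars IN.
Square: 7.57/2 → 3, 1.42/1 → 1; chars 31.

IN31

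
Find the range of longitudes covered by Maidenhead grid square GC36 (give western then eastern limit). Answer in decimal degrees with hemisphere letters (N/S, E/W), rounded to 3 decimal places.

Field G=6, C=2: +6·20° lon, +2·10° lat → SW at lon -60°, lat -70°.
Square 3, 6: +3·2° lon, +6·1° lat → SW at lon -54°, lat -64°.
Cell spans 2° lon × 1° lat.
west 54.000° W, east 52.000° W.

54.000° W, 52.000° W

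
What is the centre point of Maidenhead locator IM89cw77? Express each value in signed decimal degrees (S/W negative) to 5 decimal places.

Field I=8, M=12: +8·20° lon, +12·10° lat → SW at lon -20°, lat 30°.
Square 8, 9: +8·2° lon, +9·1° lat → SW at lon -4°, lat 39°.
Subsquare c=2, w=22: +2·0.0833333° lon, +22·0.0416667° lat → SW at lon -3.83333°, lat 39.9167°.
Extended square 7, 7: +7·0.00833333° lon, +7·0.00416667° lat → SW at lon -3.775°, lat 39.9458°.
Cell spans 0.00833333° lon × 0.00416667° lat. Centre is SW corner plus half of each.
latitude 39.94792, longitude -3.77083.

39.94792, -3.77083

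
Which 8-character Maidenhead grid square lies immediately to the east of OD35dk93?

OD35ek03

Longitude extended square 9; +1 → 10, wraps to 0, carry into subsquare.
Longitude subsquare d = 3; +1 → 4 = e.
The latitude characters are unchanged.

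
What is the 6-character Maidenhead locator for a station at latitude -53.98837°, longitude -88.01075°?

ED56xa

Shift to the Maidenhead origin (180°W, 90°S): lon 91.9892, lat 36.0116.
Field: lon ⌊91.9892/20⌋ = 4 → E; lat ⌊36.0116/10⌋ = 3 → D.
Square: lon ⌊11.9892/2⌋ = 5; lat ⌊6.0116/1⌋ = 6.
Subsquare: lon ⌊1.9892/0.0833333⌋ = 23 → x; lat ⌊0.0116/0.0416667⌋ = 0 → a.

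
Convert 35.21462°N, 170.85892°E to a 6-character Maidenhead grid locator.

Shift to the Maidenhead origin (180°W, 90°S): lon 350.8589, lat 125.2146.
Field (20°×10°, letters A–R): lon ⌊350.8589/20⌋ = 17 → R; lat ⌊125.2146/10⌋ = 12 → M.
Square (2°×1°, digits 0–9): lon ⌊10.8589/2⌋ = 5; lat ⌊5.2146/1⌋ = 5.
Subsquare (5′×2.5′, letters a–x): lon ⌊0.8589/0.0833333⌋ = 10 → k; lat ⌊0.2146/0.0416667⌋ = 5 → f.

RM55kf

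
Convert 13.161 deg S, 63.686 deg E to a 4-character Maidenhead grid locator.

Add 180° to longitude and 90° to latitude: 243.69, 76.84.
Field: lon ⌊243.69/20⌋ = 12 → M; lat ⌊76.84/10⌋ = 7 → H.
Square: lon ⌊3.69/2⌋ = 1; lat ⌊6.84/1⌋ = 6.

MH16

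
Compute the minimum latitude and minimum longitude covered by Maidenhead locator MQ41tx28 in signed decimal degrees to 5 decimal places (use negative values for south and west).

Field M=12, Q=16: +12·20° lon, +16·10° lat → SW at lon 60°, lat 70°.
Square 4, 1: +4·2° lon, +1·1° lat → SW at lon 68°, lat 71°.
Subsquare t=19, x=23: +19·0.0833333° lon, +23·0.0416667° lat → SW at lon 69.5833°, lat 71.9583°.
Extended square 2, 8: +2·0.00833333° lon, +8·0.00416667° lat → SW at lon 69.6°, lat 71.9917°.
latitude 71.99167, longitude 69.60000.

71.99167, 69.60000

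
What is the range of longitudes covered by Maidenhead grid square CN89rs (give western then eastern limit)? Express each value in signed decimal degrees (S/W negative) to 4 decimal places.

-122.5833, -122.5000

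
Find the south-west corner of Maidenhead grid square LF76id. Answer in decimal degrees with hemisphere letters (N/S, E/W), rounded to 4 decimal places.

33.8750° S, 54.6667° E

Field L=11, F=5: +11·20° lon, +5·10° lat → SW at lon 40°, lat -40°.
Square 7, 6: +7·2° lon, +6·1° lat → SW at lon 54°, lat -34°.
Subsquare i=8, d=3: +8·0.0833333° lon, +3·0.0416667° lat → SW at lon 54.6667°, lat -33.875°.
latitude 33.8750° S, longitude 54.6667° E.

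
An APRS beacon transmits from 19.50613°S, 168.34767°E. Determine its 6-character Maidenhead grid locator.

RH40el

Offset from 180°W / 90°S: lon 348.3477°, lat 70.4939°.
Field: lon ⌊348.3477/20⌋ = 17 → R; lat ⌊70.4939/10⌋ = 7 → H.
Square: lon ⌊8.3477/2⌋ = 4; lat ⌊0.4939/1⌋ = 0.
Subsquare: lon ⌊0.3477/0.0833333⌋ = 4 → e; lat ⌊0.4939/0.0416667⌋ = 11 → l.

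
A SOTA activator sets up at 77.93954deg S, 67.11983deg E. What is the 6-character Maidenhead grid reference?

MB32nb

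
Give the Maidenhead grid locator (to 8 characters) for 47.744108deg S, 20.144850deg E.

Shift to the Maidenhead origin (180°W, 90°S): lon 200.14485, lat 42.25589.
Field: 200.14485/20 → 10 → K, 42.25589/10 → 4 → E; chars KE.
Square: 0.14485/2 → 0, 2.25589/1 → 2; chars 02.
Subsquare: 0.14485/0.0833333 → 1 → b, 0.25589/0.0416667 → 6 → g; chars bg.
Extended square: 0.06152/0.00833333 → 7, 0.00589/0.00416667 → 1; chars 71.

KE02bg71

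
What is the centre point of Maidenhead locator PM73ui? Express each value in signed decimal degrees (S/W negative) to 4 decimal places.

33.3542, 135.7083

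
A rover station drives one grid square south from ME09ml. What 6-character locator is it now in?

Latitude subsquare l = 11; −1 → 10 = k.
The longitude characters are unchanged.

ME09mk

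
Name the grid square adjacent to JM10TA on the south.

Latitude subsquare a = 0; −1 → -1, wraps to 23 = x, carry into square.
Latitude square 0; −1 → -1, wraps to 9, carry into field.
Latitude field M = 12; −1 → 11 = L.
The longitude characters are unchanged.

JL19tx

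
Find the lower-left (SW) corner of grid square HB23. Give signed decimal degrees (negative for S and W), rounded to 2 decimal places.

-77.00, -36.00

Field H=7, B=1: +7·20° lon, +1·10° lat → SW at lon -40°, lat -80°.
Square 2, 3: +2·2° lon, +3·1° lat → SW at lon -36°, lat -77°.
latitude -77.00, longitude -36.00.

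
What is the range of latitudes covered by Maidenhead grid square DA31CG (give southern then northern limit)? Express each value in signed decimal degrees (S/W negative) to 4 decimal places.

-88.7500, -88.7083

Field D=3, A=0: +3·20° lon, +0·10° lat → SW at lon -120°, lat -90°.
Square 3, 1: +3·2° lon, +1·1° lat → SW at lon -114°, lat -89°.
Subsquare c=2, g=6: +2·0.0833333° lon, +6·0.0416667° lat → SW at lon -113.833°, lat -88.75°.
Cell spans 0.0833333° lon × 0.0416667° lat.
south -88.7500, north -88.7083.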